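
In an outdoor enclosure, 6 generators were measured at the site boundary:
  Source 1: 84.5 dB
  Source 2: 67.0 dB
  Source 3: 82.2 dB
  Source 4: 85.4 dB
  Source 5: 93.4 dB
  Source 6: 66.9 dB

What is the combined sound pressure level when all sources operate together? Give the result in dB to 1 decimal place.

Sum in the linear (power) domain: Σ 10^(Lᵢ/10) = 10^(84.5/10) + 10^(67.0/10) + 10^(82.2/10) + 10^(85.4/10) + 10^(93.4/10) + 10^(66.9/10) = 2.992e+09.
Combined level = 10 log₁₀(2.992e+09) = 94.8 dB.

94.8 dB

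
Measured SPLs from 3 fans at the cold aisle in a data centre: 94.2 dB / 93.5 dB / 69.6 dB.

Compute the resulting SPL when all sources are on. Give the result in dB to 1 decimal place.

96.9 dB

Converting to relative power and adding: 10^(94.2/10) + 10^(93.5/10) + 10^(69.6/10) = 4.878e+09.
L_total = 10·log₁₀(4.878e+09) = 96.9 dB.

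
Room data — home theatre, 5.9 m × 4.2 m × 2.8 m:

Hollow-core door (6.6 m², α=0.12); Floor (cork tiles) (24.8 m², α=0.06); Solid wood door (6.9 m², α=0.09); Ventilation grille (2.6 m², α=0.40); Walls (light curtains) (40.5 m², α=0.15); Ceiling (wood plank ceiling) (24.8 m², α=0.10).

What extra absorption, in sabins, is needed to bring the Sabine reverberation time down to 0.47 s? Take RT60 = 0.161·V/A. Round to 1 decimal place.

A₁ = Σ Sᵢαᵢ = 6.6*0.12 + 24.8*0.06 + 6.9*0.09 + 2.6*0.40 + 40.5*0.15 + 24.8*0.10 = 12.496 sabins.
Target A₂ = 0.161·69.384/0.47 = 23.768 sabins (V = 69.384 m³).
ΔA = A₂ − A₁ = 23.768 − 12.496 = 11.3 sabins.

11.3 sabins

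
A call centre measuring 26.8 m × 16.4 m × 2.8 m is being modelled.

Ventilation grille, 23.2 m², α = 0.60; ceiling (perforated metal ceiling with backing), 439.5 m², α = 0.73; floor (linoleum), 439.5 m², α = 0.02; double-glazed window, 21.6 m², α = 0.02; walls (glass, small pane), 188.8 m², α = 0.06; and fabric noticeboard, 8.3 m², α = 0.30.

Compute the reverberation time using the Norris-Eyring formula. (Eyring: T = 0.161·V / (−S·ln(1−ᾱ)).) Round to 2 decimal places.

0.46 s

Total surface area S = 23.2 + 439.5 + 439.5 + 21.6 + 188.8 + 8.3 = 1120.9 m².
Σ(Sᵢαᵢ) = 23.2·0.60 + 439.5·0.73 + 439.5·0.02 + 21.6·0.02 + 188.8·0.06 + 8.3·0.30 = 357.795.
Mean coefficient ᾱ = A/S = 0.3192.
−S·ln(1−ᾱ) = −1120.9 × ln(1 − 0.3192) = 430.971.
V = 26.8 × 16.4 × 2.8 = 1230.656 m³.
RT60 = 0.161 × 1230.656 / 430.971 = 0.46 s.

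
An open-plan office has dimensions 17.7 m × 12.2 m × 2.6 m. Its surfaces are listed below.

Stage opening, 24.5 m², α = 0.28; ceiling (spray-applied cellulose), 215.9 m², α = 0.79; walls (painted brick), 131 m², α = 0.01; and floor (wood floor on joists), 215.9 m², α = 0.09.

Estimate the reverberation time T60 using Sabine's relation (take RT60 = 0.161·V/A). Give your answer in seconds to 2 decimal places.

Summing Sᵢαᵢ: 6.860 + 170.561 + 1.310 + 19.431 → A = 198.162 sabins.
Volume V = 17.7 × 12.2 × 2.6 = 561.444 m³.
T = 0.161 V/A = 0.161·561.444/198.162 = 0.46 s.

0.46 sec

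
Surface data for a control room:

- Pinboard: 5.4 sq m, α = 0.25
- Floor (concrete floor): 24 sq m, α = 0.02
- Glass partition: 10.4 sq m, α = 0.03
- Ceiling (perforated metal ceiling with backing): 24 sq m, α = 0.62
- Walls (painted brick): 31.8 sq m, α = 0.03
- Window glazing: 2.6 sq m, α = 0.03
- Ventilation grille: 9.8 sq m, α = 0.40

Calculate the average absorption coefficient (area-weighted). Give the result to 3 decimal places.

0.203

S = Σ Sᵢ = 5.4 + 24 + 10.4 + 24 + 31.8 + 2.6 + 9.8 = 108.0 sq m.
Weighted sum Σ Sα = 21.974.
ᾱ = 21.974 / 108.0 = 0.203.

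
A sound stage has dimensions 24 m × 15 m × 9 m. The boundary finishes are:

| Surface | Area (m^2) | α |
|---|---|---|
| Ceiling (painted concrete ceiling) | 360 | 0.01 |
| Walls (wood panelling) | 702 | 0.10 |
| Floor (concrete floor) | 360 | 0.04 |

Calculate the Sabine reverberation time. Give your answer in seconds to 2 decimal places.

Total absorption A = 360×0.01 + 702×0.10 + 360×0.04
  = 3.600 + 70.200 + 14.400 = 88.200 m^2 sabins.
Room volume: 3240 m³.
Sabine: RT60 = 0.161 × 3240 / 88.200 = 5.91 s.

5.91 sec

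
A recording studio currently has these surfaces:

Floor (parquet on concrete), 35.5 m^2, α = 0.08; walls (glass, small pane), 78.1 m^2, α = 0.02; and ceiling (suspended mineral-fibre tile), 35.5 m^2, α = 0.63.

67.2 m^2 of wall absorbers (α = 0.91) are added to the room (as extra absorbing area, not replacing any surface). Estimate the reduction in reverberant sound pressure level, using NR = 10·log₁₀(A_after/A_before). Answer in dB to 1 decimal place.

5.2 dB

Summing Sᵢαᵢ: 2.840 + 1.562 + 22.365 → A_before = 26.767 sabins.
Added absorption = 67.2 × 0.91 = 61.152 sabins.
New total A_after = 87.919 sabins.
NR = 10·log₁₀(87.919/26.767) = 5.2 dB.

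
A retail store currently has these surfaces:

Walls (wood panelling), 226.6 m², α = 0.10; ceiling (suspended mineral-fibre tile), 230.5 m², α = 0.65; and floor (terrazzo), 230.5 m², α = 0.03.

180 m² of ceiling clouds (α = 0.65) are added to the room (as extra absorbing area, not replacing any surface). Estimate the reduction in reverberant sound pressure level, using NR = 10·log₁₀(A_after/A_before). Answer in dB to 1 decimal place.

Equivalent absorption area: A_before = 226.6·0.10 + 230.5·0.65 + 230.5·0.03 = 179.400 m².
Treatment contributes 180·0.65 = 117.000 sabins.
New total A_after = 296.400 sabins.
Reduction = 10 log₁₀(A_after/A_before) = 10 log₁₀(1.6522) = 2.2 dB.

2.2 dB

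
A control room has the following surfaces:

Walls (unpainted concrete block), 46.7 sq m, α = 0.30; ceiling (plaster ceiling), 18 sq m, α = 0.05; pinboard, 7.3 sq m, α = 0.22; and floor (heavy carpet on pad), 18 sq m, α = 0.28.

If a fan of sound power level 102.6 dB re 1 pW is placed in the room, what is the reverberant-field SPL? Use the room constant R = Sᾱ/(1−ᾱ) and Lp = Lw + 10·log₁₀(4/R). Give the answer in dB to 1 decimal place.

Σ(Sᵢαᵢ) = 46.7·0.30 + 18·0.05 + 7.3·0.22 + 18·0.28 = 21.556; total area S = 90.0 sq m.
ᾱ = 21.556/90.0 = 0.2395; R = Sᾱ/(1−ᾱ) = 21.556/(1−0.2395) = 28.345 sq m.
Lp = Lw + 10 log₁₀(4/R) = 102.6 -8.50 = 94.1 dB.

94.1 dB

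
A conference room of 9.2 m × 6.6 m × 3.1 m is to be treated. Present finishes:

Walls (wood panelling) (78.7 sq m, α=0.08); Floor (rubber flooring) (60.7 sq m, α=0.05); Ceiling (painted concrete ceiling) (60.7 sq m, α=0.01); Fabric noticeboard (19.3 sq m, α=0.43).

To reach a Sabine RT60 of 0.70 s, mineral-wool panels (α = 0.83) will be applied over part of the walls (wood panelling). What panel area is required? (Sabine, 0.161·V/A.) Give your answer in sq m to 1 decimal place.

Equivalent absorption area: A₁ = 78.7*0.08 + 60.7*0.05 + 60.7*0.01 + 19.3*0.43 = 18.237 sq m.
Required A₂ = 0.161·188.232/0.70 = 43.293 sabins.
Absorption to add: 43.293 − 18.237 = 25.056 sabins.
Net gain per sq m: Δα = 0.83 − 0.08 = 0.75.
Panel area = 25.056 / 0.75 = 33.4 sq m.

33.4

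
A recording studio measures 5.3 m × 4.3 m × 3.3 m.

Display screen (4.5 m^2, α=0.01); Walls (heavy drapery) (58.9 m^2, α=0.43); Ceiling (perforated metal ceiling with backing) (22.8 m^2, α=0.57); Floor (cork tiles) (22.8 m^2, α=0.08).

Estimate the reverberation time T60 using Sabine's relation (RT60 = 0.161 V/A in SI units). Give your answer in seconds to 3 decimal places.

Summing Sᵢαᵢ: 0.045 + 25.327 + 12.996 + 1.824 → A = 40.192 sabins.
Volume V = 5.3 × 4.3 × 3.3 = 75.207 m³.
RT60 = 0.161 · V / A = 0.161 × 75.207 / 40.192 = 0.301 s.

0.301 sec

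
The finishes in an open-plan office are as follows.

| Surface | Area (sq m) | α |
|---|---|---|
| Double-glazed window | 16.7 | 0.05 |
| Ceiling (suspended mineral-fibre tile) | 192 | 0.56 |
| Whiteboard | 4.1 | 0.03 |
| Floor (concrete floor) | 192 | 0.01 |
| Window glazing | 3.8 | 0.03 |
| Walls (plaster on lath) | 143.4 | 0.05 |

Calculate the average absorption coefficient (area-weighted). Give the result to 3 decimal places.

S = Σ Sᵢ = 16.7 + 192 + 4.1 + 192 + 3.8 + 143.4 = 552.0 sq m.
Weighted sum Σ Sα = 117.682.
ᾱ = A/S = 0.213.

0.213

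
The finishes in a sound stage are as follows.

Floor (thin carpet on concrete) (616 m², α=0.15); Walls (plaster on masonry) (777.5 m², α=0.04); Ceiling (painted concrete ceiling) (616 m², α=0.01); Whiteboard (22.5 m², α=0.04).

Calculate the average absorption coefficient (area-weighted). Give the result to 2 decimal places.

0.06

Total surface area S = 2032.0 m².
Weighted sum Σ Sα = 130.560.
ᾱ = 130.560 / 2032.0 = 0.06.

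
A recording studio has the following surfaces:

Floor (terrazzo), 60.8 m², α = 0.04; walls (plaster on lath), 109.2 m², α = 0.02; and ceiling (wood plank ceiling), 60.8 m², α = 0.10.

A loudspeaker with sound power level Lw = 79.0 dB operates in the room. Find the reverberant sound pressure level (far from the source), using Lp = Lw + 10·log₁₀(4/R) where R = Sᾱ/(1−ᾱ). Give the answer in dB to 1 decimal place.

74.5 dB

A = 10.696 sabins; S = 230.8 m².
ᾱ = 10.696/230.8 = 0.0463; R = Sᾱ/(1−ᾱ) = 10.696/(1−0.0463) = 11.215 m².
Lp = 79.0 + 10·log₁₀(4/11.215) = 79.0 + (-4.48) = 74.5 dB.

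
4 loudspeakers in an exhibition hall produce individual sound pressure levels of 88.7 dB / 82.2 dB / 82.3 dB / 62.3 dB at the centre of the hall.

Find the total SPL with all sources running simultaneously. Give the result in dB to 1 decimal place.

Sum in the linear (power) domain: Σ 10^(Lᵢ/10) = 10^(88.7/10) + 10^(82.2/10) + 10^(82.3/10) + 10^(62.3/10) = 1.079e+09.
L_total = 10·log₁₀(1.079e+09) = 90.3 dB.

90.3 dB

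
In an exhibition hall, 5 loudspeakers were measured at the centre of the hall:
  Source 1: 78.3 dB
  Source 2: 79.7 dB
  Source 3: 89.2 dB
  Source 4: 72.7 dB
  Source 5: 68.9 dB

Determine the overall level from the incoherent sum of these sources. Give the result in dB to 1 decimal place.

Sum in the linear (power) domain: Σ 10^(Lᵢ/10) = 10^(78.3/10) + 10^(79.7/10) + 10^(89.2/10) + 10^(72.7/10) + 10^(68.9/10) = 1.019e+09.
Combined level = 10 log₁₀(1.019e+09) = 90.1 dB.

90.1 dB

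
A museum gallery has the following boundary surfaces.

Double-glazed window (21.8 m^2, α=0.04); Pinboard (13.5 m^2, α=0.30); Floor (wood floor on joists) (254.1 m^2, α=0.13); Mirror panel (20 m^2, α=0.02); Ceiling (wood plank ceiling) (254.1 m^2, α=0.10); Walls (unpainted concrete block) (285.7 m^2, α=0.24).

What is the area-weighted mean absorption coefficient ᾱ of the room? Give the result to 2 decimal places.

0.16

S = Σ Sᵢ = 21.8 + 13.5 + 254.1 + 20 + 254.1 + 285.7 = 849.2 m^2.
Σ(Sᵢαᵢ) = 21.8×0.04 + 13.5×0.30 + 254.1×0.13 + 20×0.02 + 254.1×0.10 + 285.7×0.24 = 132.333.
ᾱ = 132.333 / 849.2 = 0.16.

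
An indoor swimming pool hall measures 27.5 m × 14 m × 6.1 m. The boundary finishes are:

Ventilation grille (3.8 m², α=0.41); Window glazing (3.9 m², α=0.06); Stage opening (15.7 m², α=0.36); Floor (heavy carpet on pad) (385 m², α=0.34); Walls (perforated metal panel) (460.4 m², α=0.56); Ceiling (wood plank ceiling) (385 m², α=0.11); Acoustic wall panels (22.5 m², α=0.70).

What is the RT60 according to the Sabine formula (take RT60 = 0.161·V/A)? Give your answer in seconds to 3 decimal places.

Total absorption A = 3.8·0.41 + 3.9·0.06 + 15.7·0.36 + 385·0.34 + 460.4·0.56 + 385·0.11 + 22.5·0.70
  = 1.558 + 0.234 + 5.652 + 130.900 + 257.824 + 42.350 + 15.750 = 454.268 m² sabins.
V = 27.5·14·6.1 = 2348.5 m³.
RT60 = 0.161 · V / A = 0.161 × 2348.5 / 454.268 = 0.832 s.

0.832 s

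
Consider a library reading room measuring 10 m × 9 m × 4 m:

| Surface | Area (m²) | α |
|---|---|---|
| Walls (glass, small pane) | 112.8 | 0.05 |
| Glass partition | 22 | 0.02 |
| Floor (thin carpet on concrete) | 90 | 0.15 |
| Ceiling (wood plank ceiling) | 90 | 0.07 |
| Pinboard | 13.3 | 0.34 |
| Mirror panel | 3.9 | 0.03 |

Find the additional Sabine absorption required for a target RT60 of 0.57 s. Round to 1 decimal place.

71.2 sabins

Total absorption A₁ = 112.8·0.05 + 22·0.02 + 90·0.15 + 90·0.07 + 13.3·0.34 + 3.9·0.03
  = 5.640 + 0.440 + 13.500 + 6.300 + 4.522 + 0.117 = 30.519 m² sabins.
For T = 0.57 s, need A₂ = 0.161·V/T = 0.161·360/0.57 = 101.684 sabins.
Shortfall: 101.684 − 30.519 = 71.2 sabins.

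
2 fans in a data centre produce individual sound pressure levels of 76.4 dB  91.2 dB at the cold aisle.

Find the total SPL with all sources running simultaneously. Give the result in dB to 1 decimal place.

91.3 dB

Σ 10^(Lᵢ/10) = 1.362e+09.
Back to dB: 10·log₁₀ Σ = 91.3 dB.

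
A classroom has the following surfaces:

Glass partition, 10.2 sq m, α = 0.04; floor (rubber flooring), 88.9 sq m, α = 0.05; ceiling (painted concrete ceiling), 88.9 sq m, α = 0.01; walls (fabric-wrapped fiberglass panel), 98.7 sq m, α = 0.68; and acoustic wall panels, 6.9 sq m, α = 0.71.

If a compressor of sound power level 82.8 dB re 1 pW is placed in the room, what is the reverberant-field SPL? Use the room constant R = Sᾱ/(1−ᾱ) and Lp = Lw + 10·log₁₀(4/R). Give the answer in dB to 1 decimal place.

68.6 dB

A = 77.757 sabins; S = 293.6 sq m.
ᾱ = 0.2648, so room constant R = A/(1−ᾱ) = 105.763 sq m.
Lp = Lw + 10 log₁₀(4/R) = 82.8 -14.22 = 68.6 dB.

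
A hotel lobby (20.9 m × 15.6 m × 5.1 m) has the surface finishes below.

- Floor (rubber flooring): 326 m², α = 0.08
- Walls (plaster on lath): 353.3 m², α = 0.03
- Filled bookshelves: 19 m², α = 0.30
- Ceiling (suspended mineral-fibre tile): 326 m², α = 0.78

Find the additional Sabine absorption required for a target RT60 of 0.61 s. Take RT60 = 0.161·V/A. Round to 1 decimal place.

A₁ = Σ Sᵢαᵢ = 326×0.08 + 353.3×0.03 + 19×0.30 + 326×0.78 = 296.659 sabins.
V = 1662.804 m³. Required absorption A₂ = 0.161 × 1662.804 / 0.61 = 438.871 sabins.
ΔA = A₂ − A₁ = 438.871 − 296.659 = 142.2 sabins.

142.2 sabins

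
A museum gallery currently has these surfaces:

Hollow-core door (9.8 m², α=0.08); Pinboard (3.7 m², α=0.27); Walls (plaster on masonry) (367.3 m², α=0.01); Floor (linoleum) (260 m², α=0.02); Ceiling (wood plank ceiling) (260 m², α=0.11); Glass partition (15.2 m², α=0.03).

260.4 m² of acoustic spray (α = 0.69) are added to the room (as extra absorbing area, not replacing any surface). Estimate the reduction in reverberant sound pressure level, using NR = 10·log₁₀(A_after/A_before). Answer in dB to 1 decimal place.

7.4 dB

Equivalent absorption area: A_before = 9.8·0.08 + 3.7·0.27 + 367.3·0.01 + 260·0.02 + 260·0.11 + 15.2·0.03 = 39.712 m².
Added absorption = 260.4 × 0.69 = 179.676 sabins.
A_after = 39.712 + 179.676 = 219.388 sabins.
Reduction = 10 log₁₀(A_after/A_before) = 10 log₁₀(5.5245) = 7.4 dB.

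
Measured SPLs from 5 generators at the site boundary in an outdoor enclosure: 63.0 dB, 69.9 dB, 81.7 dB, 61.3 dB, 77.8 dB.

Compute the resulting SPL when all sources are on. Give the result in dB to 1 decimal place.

Sum in the linear (power) domain: Σ 10^(Lᵢ/10) = 10^(63.0/10) + 10^(69.9/10) + 10^(81.7/10) + 10^(61.3/10) + 10^(77.8/10) = 2.213e+08.
Combined level = 10 log₁₀(2.213e+08) = 83.4 dB.

83.4 dB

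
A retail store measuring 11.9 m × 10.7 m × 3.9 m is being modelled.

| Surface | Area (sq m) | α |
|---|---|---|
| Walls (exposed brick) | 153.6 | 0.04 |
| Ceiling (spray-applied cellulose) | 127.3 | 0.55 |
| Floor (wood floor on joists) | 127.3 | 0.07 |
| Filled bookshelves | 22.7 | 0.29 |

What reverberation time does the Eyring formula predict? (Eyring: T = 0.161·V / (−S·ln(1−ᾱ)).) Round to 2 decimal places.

S = Σ Sᵢ = 430.9 sq m.
Absorption A = 153.6×0.04 + 127.3×0.55 + 127.3×0.07 + 22.7×0.29 = 91.653 sabins.
ᾱ = 91.653 / 430.9 = 0.2127.
−S·ln(1−ᾱ) = −430.9 × ln(1 − 0.2127) = 103.048.
V = 11.9 × 10.7 × 3.9 = 496.587 m³.
T = 0.161·V/[−S·ln(1−ᾱ)] = 0.161·496.587/103.048 = 0.78 s.

0.78 s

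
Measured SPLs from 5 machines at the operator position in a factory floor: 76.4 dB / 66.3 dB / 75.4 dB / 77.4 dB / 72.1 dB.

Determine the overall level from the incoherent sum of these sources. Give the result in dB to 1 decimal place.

81.9 dB

Sum in the linear (power) domain: Σ 10^(Lᵢ/10) = 10^(76.4/10) + 10^(66.3/10) + 10^(75.4/10) + 10^(77.4/10) + 10^(72.1/10) = 1.538e+08.
Combined level = 10 log₁₀(1.538e+08) = 81.9 dB.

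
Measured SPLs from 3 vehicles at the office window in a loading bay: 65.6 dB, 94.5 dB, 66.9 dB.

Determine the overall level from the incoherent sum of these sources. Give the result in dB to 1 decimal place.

94.5 dB

Sum in the linear (power) domain: Σ 10^(Lᵢ/10) = 10^(65.6/10) + 10^(94.5/10) + 10^(66.9/10) = 2.827e+09.
Combined level = 10 log₁₀(2.827e+09) = 94.5 dB.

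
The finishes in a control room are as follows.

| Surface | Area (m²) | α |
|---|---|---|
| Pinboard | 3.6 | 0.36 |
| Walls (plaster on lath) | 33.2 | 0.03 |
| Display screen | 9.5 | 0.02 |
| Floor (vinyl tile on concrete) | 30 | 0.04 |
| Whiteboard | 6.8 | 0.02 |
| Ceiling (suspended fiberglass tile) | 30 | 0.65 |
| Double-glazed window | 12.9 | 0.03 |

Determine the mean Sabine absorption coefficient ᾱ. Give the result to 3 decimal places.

0.188

S = Σ Sᵢ = 3.6 + 33.2 + 9.5 + 30 + 6.8 + 30 + 12.9 = 126.0 m².
Σ(Sᵢαᵢ) = 3.6×0.36 + 33.2×0.03 + 9.5×0.02 + 30×0.04 + 6.8×0.02 + 30×0.65 + 12.9×0.03 = 23.705.
ᾱ = A/S = 0.188.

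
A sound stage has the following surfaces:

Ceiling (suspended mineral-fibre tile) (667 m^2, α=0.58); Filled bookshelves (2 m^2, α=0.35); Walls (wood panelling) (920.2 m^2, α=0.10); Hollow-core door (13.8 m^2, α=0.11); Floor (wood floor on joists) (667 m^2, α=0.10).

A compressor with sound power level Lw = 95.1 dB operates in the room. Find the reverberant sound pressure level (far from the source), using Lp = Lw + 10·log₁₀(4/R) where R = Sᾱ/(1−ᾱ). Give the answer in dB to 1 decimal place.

72.5 dB

A = 547.798 sabins; S = 2270.0 m^2.
ᾱ = 547.798/2270.0 = 0.2413; R = Sᾱ/(1−ᾱ) = 547.798/(1−0.2413) = 722.022 m^2.
Lp = 95.1 + 10·log₁₀(4/722.022) = 95.1 + (-22.56) = 72.5 dB.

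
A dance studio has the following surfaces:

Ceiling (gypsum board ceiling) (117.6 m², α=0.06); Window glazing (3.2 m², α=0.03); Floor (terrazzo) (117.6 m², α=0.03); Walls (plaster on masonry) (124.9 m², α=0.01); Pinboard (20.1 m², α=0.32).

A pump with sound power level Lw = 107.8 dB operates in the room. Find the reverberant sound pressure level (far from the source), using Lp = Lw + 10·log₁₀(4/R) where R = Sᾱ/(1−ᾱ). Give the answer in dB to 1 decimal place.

Σ(Sᵢαᵢ) = 117.6·0.06 + 3.2·0.03 + 117.6·0.03 + 124.9·0.01 + 20.1·0.32 = 18.361; total area S = 383.4 m².
ᾱ = 0.0479, so room constant R = A/(1−ᾱ) = 19.285 m².
Lp = 107.8 + 10·log₁₀(4/19.285) = 107.8 + (-6.83) = 101.0 dB.

101.0 dB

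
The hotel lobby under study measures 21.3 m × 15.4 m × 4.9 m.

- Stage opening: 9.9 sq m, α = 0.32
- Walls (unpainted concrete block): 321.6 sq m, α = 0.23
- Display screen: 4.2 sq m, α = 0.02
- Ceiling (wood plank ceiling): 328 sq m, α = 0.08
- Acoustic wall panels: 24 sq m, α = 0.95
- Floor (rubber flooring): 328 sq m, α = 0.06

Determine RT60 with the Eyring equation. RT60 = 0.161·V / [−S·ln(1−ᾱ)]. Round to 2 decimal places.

S = Σ Sᵢ = 1015.7 sq m.
Σ(Sᵢαᵢ) = 9.9×0.32 + 321.6×0.23 + 4.2×0.02 + 328×0.08 + 24×0.95 + 328×0.06 = 145.940.
Mean coefficient ᾱ = A/S = 0.1437.
−S·ln(1−ᾱ) = −1015.7 × ln(1 − 0.1437) = 157.570.
V = 21.3 × 15.4 × 4.9 = 1607.298 m³.
RT60 = 0.161 × 1607.298 / 157.570 = 1.64 s.

1.64 s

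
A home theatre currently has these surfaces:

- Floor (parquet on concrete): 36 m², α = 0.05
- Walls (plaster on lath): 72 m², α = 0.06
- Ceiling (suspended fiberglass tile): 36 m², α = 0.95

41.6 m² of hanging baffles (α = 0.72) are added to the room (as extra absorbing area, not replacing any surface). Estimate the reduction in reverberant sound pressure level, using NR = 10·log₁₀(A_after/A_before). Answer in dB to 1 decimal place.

2.4 dB

Equivalent absorption area: A_before = 36*0.05 + 72*0.06 + 36*0.95 = 40.320 m².
Added absorption = 41.6 × 0.72 = 29.952 sabins.
New total A_after = 70.272 sabins.
Reduction = 10 log₁₀(A_after/A_before) = 10 log₁₀(1.7429) = 2.4 dB.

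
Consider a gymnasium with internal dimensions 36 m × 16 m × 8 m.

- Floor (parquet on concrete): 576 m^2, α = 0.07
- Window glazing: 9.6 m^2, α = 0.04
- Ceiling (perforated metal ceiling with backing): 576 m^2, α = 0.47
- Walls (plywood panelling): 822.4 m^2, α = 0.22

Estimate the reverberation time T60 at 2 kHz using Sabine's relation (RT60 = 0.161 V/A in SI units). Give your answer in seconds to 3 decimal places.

1.507 seconds

Equivalent absorption area: A = 576·0.07 + 9.6·0.04 + 576·0.47 + 822.4·0.22 = 492.352 m^2.
V = 36·16·8 = 4608 m³.
T = 0.161 V/A = 0.161·4608/492.352 = 1.507 s.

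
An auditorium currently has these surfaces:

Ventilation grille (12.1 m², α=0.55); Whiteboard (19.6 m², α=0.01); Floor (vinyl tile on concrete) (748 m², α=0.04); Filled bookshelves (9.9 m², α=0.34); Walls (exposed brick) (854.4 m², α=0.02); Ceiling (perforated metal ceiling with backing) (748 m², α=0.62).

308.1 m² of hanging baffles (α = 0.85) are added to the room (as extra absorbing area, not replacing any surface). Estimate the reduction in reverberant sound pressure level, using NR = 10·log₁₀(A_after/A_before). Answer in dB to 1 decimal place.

Equivalent absorption area: A_before = 12.1*0.55 + 19.6*0.01 + 748*0.04 + 9.9*0.34 + 854.4*0.02 + 748*0.62 = 520.985 m².
Added absorption = 308.1 × 0.85 = 261.885 sabins.
A_after = 520.985 + 261.885 = 782.870 sabins.
NR = 10·log₁₀(782.870/520.985) = 1.8 dB.

1.8 dB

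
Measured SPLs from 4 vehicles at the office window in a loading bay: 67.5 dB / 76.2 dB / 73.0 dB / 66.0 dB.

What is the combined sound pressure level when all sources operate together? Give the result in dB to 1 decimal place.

78.5 dB

Converting to relative power and adding: 10^(67.5/10) + 10^(76.2/10) + 10^(73.0/10) + 10^(66.0/10) = 7.124e+07.
L_total = 10·log₁₀(7.124e+07) = 78.5 dB.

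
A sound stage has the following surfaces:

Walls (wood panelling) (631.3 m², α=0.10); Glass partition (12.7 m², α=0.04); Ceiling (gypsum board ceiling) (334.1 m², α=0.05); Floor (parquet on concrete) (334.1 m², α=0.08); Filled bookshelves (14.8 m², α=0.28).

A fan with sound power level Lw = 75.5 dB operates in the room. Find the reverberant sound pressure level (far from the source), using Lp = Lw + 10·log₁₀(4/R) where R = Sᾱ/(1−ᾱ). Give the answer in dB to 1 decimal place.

Σ(Sᵢαᵢ) = 631.3×0.10 + 12.7×0.04 + 334.1×0.05 + 334.1×0.08 + 14.8×0.28 = 111.215; total area S = 1327.0 m².
ᾱ = 111.215/1327.0 = 0.0838; R = Sᾱ/(1−ᾱ) = 111.215/(1−0.0838) = 121.387 m².
Lp = 75.5 + 10·log₁₀(4/121.387) = 75.5 + (-14.82) = 60.7 dB.

60.7 dB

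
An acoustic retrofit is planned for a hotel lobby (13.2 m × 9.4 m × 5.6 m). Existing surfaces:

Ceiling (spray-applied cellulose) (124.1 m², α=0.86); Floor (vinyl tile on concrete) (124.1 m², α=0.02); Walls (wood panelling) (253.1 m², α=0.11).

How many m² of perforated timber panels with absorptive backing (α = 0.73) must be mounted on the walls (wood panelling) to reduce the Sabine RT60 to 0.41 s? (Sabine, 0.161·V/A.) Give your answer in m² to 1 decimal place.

Total absorption A₁ = 124.1*0.86 + 124.1*0.02 + 253.1*0.11
  = 106.726 + 2.482 + 27.841 = 137.049 m² sabins.
V = 694.848 m³. Target absorption A₂ = 0.161 × 694.848 / 0.41 = 272.855 sabins.
Absorption to add: 272.855 − 137.049 = 135.806 sabins.
Net gain per m²: Δα = 0.73 − 0.11 = 0.62.
Area = ΔA/Δα = 135.806/0.62 = 219.0 m².

219.0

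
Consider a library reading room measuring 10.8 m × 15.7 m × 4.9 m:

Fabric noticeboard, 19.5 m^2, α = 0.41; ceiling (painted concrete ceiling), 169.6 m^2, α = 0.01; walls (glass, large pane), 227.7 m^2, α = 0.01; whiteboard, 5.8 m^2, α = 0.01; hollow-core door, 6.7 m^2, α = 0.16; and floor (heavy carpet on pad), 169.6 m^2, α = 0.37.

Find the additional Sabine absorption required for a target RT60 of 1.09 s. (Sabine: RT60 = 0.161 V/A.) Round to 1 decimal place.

46.9 sabins

Equivalent absorption area: A₁ = 19.5·0.41 + 169.6·0.01 + 227.7·0.01 + 5.8·0.01 + 6.7·0.16 + 169.6·0.37 = 75.850 m^2.
Target A₂ = 0.161·830.844/1.09 = 122.721 sabins (V = 830.844 m³).
Additional absorption ΔA = 122.721 − 75.850 = 46.9 sabins.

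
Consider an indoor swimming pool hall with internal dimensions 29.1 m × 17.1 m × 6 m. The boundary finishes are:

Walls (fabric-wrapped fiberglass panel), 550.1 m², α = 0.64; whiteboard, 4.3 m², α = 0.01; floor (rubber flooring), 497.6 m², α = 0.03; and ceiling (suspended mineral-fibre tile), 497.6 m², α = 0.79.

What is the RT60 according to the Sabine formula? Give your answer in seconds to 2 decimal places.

0.63 seconds

A = Σ Sᵢαᵢ = 550.1*0.64 + 4.3*0.01 + 497.6*0.03 + 497.6*0.79 = 760.139 sabins.
Room volume: 2985.66 m³.
RT60 = 0.161 · V / A = 0.161 × 2985.66 / 760.139 = 0.63 s.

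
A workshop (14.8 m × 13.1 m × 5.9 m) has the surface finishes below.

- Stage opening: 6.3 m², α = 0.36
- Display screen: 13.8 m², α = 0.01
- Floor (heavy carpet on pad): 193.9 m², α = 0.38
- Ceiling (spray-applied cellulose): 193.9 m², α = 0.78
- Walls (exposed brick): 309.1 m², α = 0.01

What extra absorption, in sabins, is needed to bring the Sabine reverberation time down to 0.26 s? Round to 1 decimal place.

Summing Sᵢαᵢ: 2.268 + 0.138 + 73.682 + 151.242 + 3.091 → A₁ = 230.421 sabins.
V = 1143.892 m³. Required absorption A₂ = 0.161 × 1143.892 / 0.26 = 708.333 sabins.
ΔA = A₂ − A₁ = 708.333 − 230.421 = 477.9 sabins.

477.9 sabins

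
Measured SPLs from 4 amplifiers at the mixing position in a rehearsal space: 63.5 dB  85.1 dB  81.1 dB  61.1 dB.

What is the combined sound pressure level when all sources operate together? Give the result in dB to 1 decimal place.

86.6 dB

Sum in the linear (power) domain: Σ 10^(Lᵢ/10) = 10^(63.5/10) + 10^(85.1/10) + 10^(81.1/10) + 10^(61.1/10) = 4.559e+08.
Combined level = 10 log₁₀(4.559e+08) = 86.6 dB.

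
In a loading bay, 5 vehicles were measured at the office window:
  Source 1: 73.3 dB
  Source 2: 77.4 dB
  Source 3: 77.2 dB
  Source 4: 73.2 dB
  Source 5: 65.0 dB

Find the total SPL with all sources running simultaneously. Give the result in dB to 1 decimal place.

81.8 dB

Sum in the linear (power) domain: Σ 10^(Lᵢ/10) = 10^(73.3/10) + 10^(77.4/10) + 10^(77.2/10) + 10^(73.2/10) + 10^(65.0/10) = 1.529e+08.
Back to dB: 10·log₁₀ Σ = 81.8 dB.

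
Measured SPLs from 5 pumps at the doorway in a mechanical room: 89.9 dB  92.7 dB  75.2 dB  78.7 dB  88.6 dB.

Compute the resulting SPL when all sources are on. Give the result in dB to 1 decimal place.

Σ 10^(Lᵢ/10) = 3.671e+09.
Combined level = 10 log₁₀(3.671e+09) = 95.6 dB.

95.6 dB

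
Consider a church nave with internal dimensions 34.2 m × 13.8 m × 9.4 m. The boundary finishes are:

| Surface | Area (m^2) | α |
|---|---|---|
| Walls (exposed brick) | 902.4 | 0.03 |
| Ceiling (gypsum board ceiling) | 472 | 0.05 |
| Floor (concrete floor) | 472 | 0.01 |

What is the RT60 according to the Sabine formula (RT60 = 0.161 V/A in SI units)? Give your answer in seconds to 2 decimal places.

A = Σ Sᵢαᵢ = 902.4×0.03 + 472×0.05 + 472×0.01 = 55.392 sabins.
Room volume: 4436.424 m³.
RT60 = 0.161 · V / A = 0.161 × 4436.424 / 55.392 = 12.89 s.

12.89 s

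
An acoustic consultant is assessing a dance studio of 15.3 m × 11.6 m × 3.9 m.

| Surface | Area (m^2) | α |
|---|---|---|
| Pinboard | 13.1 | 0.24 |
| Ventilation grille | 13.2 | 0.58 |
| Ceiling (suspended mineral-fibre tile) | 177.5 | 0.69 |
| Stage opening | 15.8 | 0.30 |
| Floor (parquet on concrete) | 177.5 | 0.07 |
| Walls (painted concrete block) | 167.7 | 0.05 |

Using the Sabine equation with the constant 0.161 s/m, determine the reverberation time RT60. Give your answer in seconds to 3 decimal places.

A = Σ Sᵢαᵢ = 13.1·0.24 + 13.2·0.58 + 177.5·0.69 + 15.8·0.30 + 177.5·0.07 + 167.7·0.05 = 158.825 sabins.
Room volume: 692.172 m³.
Sabine: RT60 = 0.161 × 692.172 / 158.825 = 0.702 s.

0.702 s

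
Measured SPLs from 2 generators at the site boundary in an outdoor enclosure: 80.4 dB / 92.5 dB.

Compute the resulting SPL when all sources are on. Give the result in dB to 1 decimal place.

Σ 10^(Lᵢ/10) = 1.888e+09.
L_total = 10·log₁₀(1.888e+09) = 92.8 dB.

92.8 dB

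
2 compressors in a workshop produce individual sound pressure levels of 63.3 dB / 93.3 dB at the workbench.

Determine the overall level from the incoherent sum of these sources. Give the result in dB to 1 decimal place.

93.3 dB

Converting to relative power and adding: 10^(63.3/10) + 10^(93.3/10) = 2.14e+09.
Back to dB: 10·log₁₀ Σ = 93.3 dB.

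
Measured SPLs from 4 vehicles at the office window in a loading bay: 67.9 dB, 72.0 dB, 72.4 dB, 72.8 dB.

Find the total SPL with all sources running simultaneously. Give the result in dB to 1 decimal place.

Sum in the linear (power) domain: Σ 10^(Lᵢ/10) = 10^(67.9/10) + 10^(72.0/10) + 10^(72.4/10) + 10^(72.8/10) = 5.845e+07.
L_total = 10·log₁₀(5.845e+07) = 77.7 dB.

77.7 dB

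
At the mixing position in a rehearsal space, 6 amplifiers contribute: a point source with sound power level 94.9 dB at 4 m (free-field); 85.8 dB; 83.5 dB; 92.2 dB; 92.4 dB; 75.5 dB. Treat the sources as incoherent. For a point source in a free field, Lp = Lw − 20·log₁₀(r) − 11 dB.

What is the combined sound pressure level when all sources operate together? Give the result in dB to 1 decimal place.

Source at 4 m: Lp = 94.9 − 20·log₁₀(4) − 11 = 71.9 dB.
Converting to relative power and adding: 10^(71.9/10) + 10^(85.8/10) + 10^(83.5/10) + 10^(92.2/10) + 10^(92.4/10) + 10^(75.5/10) = 4.052e+09.
L_total = 10·log₁₀(4.052e+09) = 96.1 dB.

96.1 dB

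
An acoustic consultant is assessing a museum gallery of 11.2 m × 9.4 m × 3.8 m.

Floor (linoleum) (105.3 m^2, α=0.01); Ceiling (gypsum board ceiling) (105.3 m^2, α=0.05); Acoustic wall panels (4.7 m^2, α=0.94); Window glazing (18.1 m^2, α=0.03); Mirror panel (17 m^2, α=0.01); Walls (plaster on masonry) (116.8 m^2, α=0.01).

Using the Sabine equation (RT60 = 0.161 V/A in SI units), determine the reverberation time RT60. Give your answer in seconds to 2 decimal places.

Equivalent absorption area: A = 105.3*0.01 + 105.3*0.05 + 4.7*0.94 + 18.1*0.03 + 17*0.01 + 116.8*0.01 = 12.617 m^2.
V = 11.2·9.4·3.8 = 400.064 m³.
T = 0.161 V/A = 0.161·400.064/12.617 = 5.11 s.

5.11 sec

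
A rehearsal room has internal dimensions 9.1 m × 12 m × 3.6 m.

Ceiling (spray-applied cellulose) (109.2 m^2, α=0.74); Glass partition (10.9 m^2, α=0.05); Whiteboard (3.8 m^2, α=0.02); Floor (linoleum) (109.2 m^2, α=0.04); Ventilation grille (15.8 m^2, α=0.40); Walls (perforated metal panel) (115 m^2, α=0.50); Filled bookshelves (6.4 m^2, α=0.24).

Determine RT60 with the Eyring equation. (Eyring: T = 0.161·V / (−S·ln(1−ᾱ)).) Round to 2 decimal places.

S = Σ Sᵢ = 370.3 m^2.
Absorption A = 109.2×0.74 + 10.9×0.05 + 3.8×0.02 + 109.2×0.04 + 15.8×0.40 + 115×0.50 + 6.4×0.24 = 151.153 sabins.
Mean coefficient ᾱ = A/S = 0.4082.
−S·ln(1−ᾱ) = −370.3 × ln(1 − 0.4082) = 194.254.
V = 9.1 × 12 × 3.6 = 393.12 m³.
T = 0.161·V/[−S·ln(1−ᾱ)] = 0.161·393.12/194.254 = 0.33 s.

0.33 s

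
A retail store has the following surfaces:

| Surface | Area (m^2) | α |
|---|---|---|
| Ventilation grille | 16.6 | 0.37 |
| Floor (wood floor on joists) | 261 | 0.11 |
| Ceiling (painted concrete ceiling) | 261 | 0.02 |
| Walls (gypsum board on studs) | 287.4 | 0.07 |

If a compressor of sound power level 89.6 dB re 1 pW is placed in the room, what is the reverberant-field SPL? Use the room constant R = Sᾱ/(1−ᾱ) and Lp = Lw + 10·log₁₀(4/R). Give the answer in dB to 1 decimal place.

77.5 dB

A = 60.190 sabins; S = 826.0 m^2.
ᾱ = 60.190/826.0 = 0.0729; R = Sᾱ/(1−ᾱ) = 60.190/(1−0.0729) = 64.923 m^2.
Lp = Lw + 10 log₁₀(4/R) = 89.6 -12.10 = 77.5 dB.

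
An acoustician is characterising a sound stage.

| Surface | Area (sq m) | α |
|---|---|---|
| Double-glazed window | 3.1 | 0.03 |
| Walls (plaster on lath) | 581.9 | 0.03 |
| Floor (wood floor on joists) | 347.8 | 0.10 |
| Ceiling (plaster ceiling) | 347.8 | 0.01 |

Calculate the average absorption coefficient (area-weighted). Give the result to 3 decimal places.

Total surface area S = 1280.6 sq m.
Weighted sum Σ Sα = 55.808.
ᾱ = 55.808 / 1280.6 = 0.044.

0.044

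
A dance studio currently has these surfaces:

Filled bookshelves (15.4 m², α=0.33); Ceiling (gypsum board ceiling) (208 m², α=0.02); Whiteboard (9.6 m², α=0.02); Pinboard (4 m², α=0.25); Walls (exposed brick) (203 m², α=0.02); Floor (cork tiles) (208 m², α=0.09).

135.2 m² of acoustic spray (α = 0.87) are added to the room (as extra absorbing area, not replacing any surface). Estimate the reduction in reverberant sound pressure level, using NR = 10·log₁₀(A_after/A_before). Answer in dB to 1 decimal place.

Equivalent absorption area: A_before = 15.4×0.33 + 208×0.02 + 9.6×0.02 + 4×0.25 + 203×0.02 + 208×0.09 = 33.214 m².
Treatment contributes 135.2·0.87 = 117.624 sabins.
New total A_after = 150.838 sabins.
NR = 10·log₁₀(150.838/33.214) = 6.6 dB.

6.6 dB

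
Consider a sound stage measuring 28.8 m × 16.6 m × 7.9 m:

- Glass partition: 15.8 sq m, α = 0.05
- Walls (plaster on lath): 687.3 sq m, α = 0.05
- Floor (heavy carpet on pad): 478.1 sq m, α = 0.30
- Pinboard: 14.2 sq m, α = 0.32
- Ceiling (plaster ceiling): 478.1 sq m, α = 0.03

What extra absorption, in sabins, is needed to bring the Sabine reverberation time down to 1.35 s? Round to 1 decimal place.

253.0 sabins

A₁ = Σ Sᵢαᵢ = 15.8·0.05 + 687.3·0.05 + 478.1·0.30 + 14.2·0.32 + 478.1·0.03 = 197.472 sabins.
For T = 1.35 s, need A₂ = 0.161·V/T = 0.161·3776.832/1.35 = 450.422 sabins.
ΔA = A₂ − A₁ = 450.422 − 197.472 = 253.0 sabins.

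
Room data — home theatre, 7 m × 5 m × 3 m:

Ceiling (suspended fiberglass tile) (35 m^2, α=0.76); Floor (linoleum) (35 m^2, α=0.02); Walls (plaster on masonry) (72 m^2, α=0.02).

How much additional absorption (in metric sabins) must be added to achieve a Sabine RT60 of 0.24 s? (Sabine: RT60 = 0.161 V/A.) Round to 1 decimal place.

41.7 sabins

A₁ = Σ Sᵢαᵢ = 35*0.76 + 35*0.02 + 72*0.02 = 28.740 sabins.
Target A₂ = 0.161·105/0.24 = 70.438 sabins (V = 105 m³).
Shortfall: 70.438 − 28.740 = 41.7 sabins.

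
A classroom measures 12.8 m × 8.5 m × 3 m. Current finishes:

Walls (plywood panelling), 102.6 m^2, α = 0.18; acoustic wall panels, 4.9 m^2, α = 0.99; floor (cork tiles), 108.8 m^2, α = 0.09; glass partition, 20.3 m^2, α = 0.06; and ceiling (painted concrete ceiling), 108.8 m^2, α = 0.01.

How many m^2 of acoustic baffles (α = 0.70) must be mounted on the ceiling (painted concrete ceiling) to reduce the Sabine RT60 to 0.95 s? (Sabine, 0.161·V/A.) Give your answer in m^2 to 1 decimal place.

28.8

Equivalent absorption area: A₁ = 102.6·0.18 + 4.9·0.99 + 108.8·0.09 + 20.3·0.06 + 108.8·0.01 = 35.417 m^2.
Required A₂ = 0.161·326.4/0.95 = 55.316 sabins.
Absorption to add: 55.316 − 35.417 = 19.899 sabins.
Each m^2 of panel replacing the ceiling (painted concrete ceiling) adds (0.70 − 0.01) = 0.69 sabins.
Panel area = 19.899 / 0.69 = 28.8 m^2.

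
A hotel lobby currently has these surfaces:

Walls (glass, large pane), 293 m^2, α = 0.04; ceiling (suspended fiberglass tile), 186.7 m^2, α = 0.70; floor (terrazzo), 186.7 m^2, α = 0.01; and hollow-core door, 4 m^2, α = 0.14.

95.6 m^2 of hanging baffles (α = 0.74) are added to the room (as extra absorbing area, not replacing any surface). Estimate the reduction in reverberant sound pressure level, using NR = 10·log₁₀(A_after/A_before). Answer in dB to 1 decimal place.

Total absorption A_before = 293×0.04 + 186.7×0.70 + 186.7×0.01 + 4×0.14
  = 11.720 + 130.690 + 1.867 + 0.560 = 144.837 m^2 sabins.
Added absorption = 95.6 × 0.74 = 70.744 sabins.
A_after = 144.837 + 70.744 = 215.581 sabins.
Reduction = 10 log₁₀(A_after/A_before) = 10 log₁₀(1.4884) = 1.7 dB.

1.7 dB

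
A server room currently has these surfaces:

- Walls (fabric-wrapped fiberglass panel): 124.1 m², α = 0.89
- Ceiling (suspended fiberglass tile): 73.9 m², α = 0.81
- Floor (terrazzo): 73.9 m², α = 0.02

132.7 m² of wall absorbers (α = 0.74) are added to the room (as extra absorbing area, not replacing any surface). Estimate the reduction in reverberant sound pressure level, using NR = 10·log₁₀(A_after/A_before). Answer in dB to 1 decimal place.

A_before = Σ Sᵢαᵢ = 124.1×0.89 + 73.9×0.81 + 73.9×0.02 = 171.786 sabins.
Treatment contributes 132.7·0.74 = 98.198 sabins.
A_after = 171.786 + 98.198 = 269.984 sabins.
Reduction = 10 log₁₀(A_after/A_before) = 10 log₁₀(1.5716) = 2.0 dB.

2.0 dB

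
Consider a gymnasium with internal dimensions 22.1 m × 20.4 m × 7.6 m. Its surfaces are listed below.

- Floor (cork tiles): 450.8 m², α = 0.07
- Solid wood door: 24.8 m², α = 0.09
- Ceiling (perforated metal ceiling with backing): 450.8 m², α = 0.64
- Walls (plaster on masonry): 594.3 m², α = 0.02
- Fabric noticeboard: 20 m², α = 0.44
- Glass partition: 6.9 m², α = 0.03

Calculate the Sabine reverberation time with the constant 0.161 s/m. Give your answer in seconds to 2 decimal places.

1.61 s

Total absorption A = 450.8×0.07 + 24.8×0.09 + 450.8×0.64 + 594.3×0.02 + 20×0.44 + 6.9×0.03
  = 31.556 + 2.232 + 288.512 + 11.886 + 8.800 + 0.207 = 343.193 m² sabins.
Volume V = 22.1 × 20.4 × 7.6 = 3426.384 m³.
RT60 = 0.161 · V / A = 0.161 × 3426.384 / 343.193 = 1.61 s.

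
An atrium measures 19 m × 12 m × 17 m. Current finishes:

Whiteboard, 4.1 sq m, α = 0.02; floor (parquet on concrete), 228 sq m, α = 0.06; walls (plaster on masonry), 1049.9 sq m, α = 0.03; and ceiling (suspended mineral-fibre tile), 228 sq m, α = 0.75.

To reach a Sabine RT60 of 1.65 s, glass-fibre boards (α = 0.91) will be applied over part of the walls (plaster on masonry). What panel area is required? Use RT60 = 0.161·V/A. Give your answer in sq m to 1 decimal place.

A₁ = Σ Sᵢαᵢ = 4.1×0.02 + 228×0.06 + 1049.9×0.03 + 228×0.75 = 216.259 sabins.
Required A₂ = 0.161·3876/1.65 = 378.204 sabins.
ΔA needed = 378.204 − 216.259 = 161.945 sabins.
Each sq m of panel replacing the walls (plaster on masonry) adds (0.91 − 0.03) = 0.88 sabins.
Panel area = 161.945 / 0.88 = 184.0 sq m.

184.0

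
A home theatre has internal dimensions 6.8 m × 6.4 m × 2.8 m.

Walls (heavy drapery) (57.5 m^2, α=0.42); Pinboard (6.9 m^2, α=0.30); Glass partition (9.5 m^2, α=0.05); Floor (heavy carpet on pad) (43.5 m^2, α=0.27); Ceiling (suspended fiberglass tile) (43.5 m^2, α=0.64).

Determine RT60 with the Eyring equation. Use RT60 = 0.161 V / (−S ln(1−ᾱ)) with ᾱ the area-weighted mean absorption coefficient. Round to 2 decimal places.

0.23 s

Total surface area S = 57.5 + 6.9 + 9.5 + 43.5 + 43.5 = 160.9 m^2.
Σ(Sᵢαᵢ) = 57.5×0.42 + 6.9×0.30 + 9.5×0.05 + 43.5×0.27 + 43.5×0.64 = 66.280.
ᾱ = 66.280 / 160.9 = 0.4119.
Eyring denominator: −S ln(1−ᾱ) = 85.415.
V = 6.8 × 6.4 × 2.8 = 121.856 m³.
T = 0.161·V/[−S·ln(1−ᾱ)] = 0.161·121.856/85.415 = 0.23 s.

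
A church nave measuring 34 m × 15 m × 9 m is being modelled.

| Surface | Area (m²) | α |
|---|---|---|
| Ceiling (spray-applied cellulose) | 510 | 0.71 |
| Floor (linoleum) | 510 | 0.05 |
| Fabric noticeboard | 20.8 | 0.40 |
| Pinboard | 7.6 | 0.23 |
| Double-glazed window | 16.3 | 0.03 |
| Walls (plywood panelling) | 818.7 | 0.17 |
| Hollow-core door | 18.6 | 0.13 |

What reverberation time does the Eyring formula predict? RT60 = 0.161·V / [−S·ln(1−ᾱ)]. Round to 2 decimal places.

1.16 s

Total surface area S = 510 + 510 + 20.8 + 7.6 + 16.3 + 818.7 + 18.6 = 1902.0 m².
Σ(Sᵢαᵢ) = 510×0.71 + 510×0.05 + 20.8×0.40 + 7.6×0.23 + 16.3×0.03 + 818.7×0.17 + 18.6×0.13 = 539.754.
ᾱ = 539.754 / 1902.0 = 0.2838.
Eyring denominator: −S ln(1−ᾱ) = 634.880.
V = 34 × 15 × 9 = 4590 m³.
T = 0.161·V/[−S·ln(1−ᾱ)] = 0.161·4590/634.880 = 1.16 s.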